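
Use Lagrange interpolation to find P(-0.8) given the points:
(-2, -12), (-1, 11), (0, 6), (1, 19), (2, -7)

Lagrange interpolation formula:
P(x) = Σ yᵢ × Lᵢ(x)
where Lᵢ(x) = Π_{j≠i} (x - xⱼ)/(xᵢ - xⱼ)

L_0(-0.8) = (-0.8 - (-1))/(-2 - (-1)) × (-0.8 - 0)/(-2 - 0) × (-0.8 - 1)/(-2 - 1) × (-0.8 - 2)/(-2 - 2) = -0.033600
L_1(-0.8) = (-0.8 - (-2))/(-1 - (-2)) × (-0.8 - 0)/(-1 - 0) × (-0.8 - 1)/(-1 - 1) × (-0.8 - 2)/(-1 - 2) = 0.806400
L_2(-0.8) = (-0.8 - (-2))/(0 - (-2)) × (-0.8 - (-1))/(0 - (-1)) × (-0.8 - 1)/(0 - 1) × (-0.8 - 2)/(0 - 2) = 0.302400
L_3(-0.8) = (-0.8 - (-2))/(1 - (-2)) × (-0.8 - (-1))/(1 - (-1)) × (-0.8 - 0)/(1 - 0) × (-0.8 - 2)/(1 - 2) = -0.089600
L_4(-0.8) = (-0.8 - (-2))/(2 - (-2)) × (-0.8 - (-1))/(2 - (-1)) × (-0.8 - 0)/(2 - 0) × (-0.8 - 1)/(2 - 1) = 0.014400

P(-0.8) = (-12)×L_0(-0.8) + 11×L_1(-0.8) + 6×L_2(-0.8) + 19×L_3(-0.8) + (-7)×L_4(-0.8)
P(-0.8) = 9.284800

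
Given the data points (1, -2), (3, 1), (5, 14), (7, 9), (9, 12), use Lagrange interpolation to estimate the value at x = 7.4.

Lagrange interpolation formula:
P(x) = Σ yᵢ × Lᵢ(x)
where Lᵢ(x) = Π_{j≠i} (x - xⱼ)/(xᵢ - xⱼ)

L_0(7.4) = (7.4 - 3)/(1 - 3) × (7.4 - 5)/(1 - 5) × (7.4 - 7)/(1 - 7) × (7.4 - 9)/(1 - 9) = -0.017600
L_1(7.4) = (7.4 - 1)/(3 - 1) × (7.4 - 5)/(3 - 5) × (7.4 - 7)/(3 - 7) × (7.4 - 9)/(3 - 9) = 0.102400
L_2(7.4) = (7.4 - 1)/(5 - 1) × (7.4 - 3)/(5 - 3) × (7.4 - 7)/(5 - 7) × (7.4 - 9)/(5 - 9) = -0.281600
L_3(7.4) = (7.4 - 1)/(7 - 1) × (7.4 - 3)/(7 - 3) × (7.4 - 5)/(7 - 5) × (7.4 - 9)/(7 - 9) = 1.126400
L_4(7.4) = (7.4 - 1)/(9 - 1) × (7.4 - 3)/(9 - 3) × (7.4 - 5)/(9 - 5) × (7.4 - 7)/(9 - 7) = 0.070400

P(7.4) = (-2)×L_0(7.4) + 1×L_1(7.4) + 14×L_2(7.4) + 9×L_3(7.4) + 12×L_4(7.4)
P(7.4) = 7.177600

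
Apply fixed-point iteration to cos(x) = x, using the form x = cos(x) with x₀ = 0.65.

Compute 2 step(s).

Equation: cos(x) = x
Fixed-point form: x = cos(x)
x₀ = 0.65

x_1 = g(0.650000) = 0.796084
x_2 = g(0.796084) = 0.699511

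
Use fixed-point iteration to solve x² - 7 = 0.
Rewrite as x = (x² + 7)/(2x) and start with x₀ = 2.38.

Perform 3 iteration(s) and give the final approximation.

Equation: x² - 7 = 0
Fixed-point form: x = (x² + 7)/(2x)
x₀ = 2.38

x_1 = g(2.380000) = 2.660588
x_2 = g(2.660588) = 2.645793
x_3 = g(2.645793) = 2.645751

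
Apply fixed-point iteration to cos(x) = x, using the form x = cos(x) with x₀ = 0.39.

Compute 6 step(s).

Equation: cos(x) = x
Fixed-point form: x = cos(x)
x₀ = 0.39

x_1 = g(0.390000) = 0.924909
x_2 = g(0.924909) = 0.601907
x_3 = g(0.601907) = 0.824257
x_4 = g(0.824257) = 0.679102
x_5 = g(0.679102) = 0.778137
x_6 = g(0.778137) = 0.712223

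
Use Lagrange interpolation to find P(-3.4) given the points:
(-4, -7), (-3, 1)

Lagrange interpolation formula:
P(x) = Σ yᵢ × Lᵢ(x)
where Lᵢ(x) = Π_{j≠i} (x - xⱼ)/(xᵢ - xⱼ)

L_0(-3.4) = (-3.4 - (-3))/(-4 - (-3)) = 0.400000
L_1(-3.4) = (-3.4 - (-4))/(-3 - (-4)) = 0.600000

P(-3.4) = (-7)×L_0(-3.4) + 1×L_1(-3.4)
P(-3.4) = -2.200000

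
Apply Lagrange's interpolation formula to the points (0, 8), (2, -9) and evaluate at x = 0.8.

Lagrange interpolation formula:
P(x) = Σ yᵢ × Lᵢ(x)
where Lᵢ(x) = Π_{j≠i} (x - xⱼ)/(xᵢ - xⱼ)

L_0(0.8) = (0.8 - 2)/(0 - 2) = 0.600000
L_1(0.8) = (0.8 - 0)/(2 - 0) = 0.400000

P(0.8) = 8×L_0(0.8) + (-9)×L_1(0.8)
P(0.8) = 1.200000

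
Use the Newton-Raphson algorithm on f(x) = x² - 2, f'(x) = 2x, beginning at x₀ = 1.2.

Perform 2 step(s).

f(x) = x² - 2
f'(x) = 2x
x₀ = 1.2

Newton-Raphson formula: x_{n+1} = x_n - f(x_n)/f'(x_n)

Iteration 1:
  f(1.200000) = -0.560000
  f'(1.200000) = 2.400000
  x_1 = 1.200000 - (-0.560000)/2.400000 = 1.433333
Iteration 2:
  f(1.433333) = 0.054444
  f'(1.433333) = 2.866667
  x_2 = 1.433333 - 0.054444/2.866667 = 1.414341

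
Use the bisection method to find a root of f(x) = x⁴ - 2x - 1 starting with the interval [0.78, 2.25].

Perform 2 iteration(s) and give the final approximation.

f(x) = x⁴ - 2x - 1
Initial interval: [0.78, 2.25]

Iteration 1:
  c_1 = (0.780000 + 2.250000)/2 = 1.515000
  f(c_1) = f(1.515000) = 1.238058
  f(a) × f(c) < 0, new interval: [0.780000, 1.515000]
Iteration 2:
  c_2 = (0.780000 + 1.515000)/2 = 1.147500
  f(c_2) = f(1.147500) = -1.561153
  f(a) × f(c) ≥ 0, new interval: [1.147500, 1.515000]

After 2 iteration(s), the approximation is c_2 = 1.147500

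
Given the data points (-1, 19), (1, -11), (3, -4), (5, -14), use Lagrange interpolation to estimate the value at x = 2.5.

Lagrange interpolation formula:
P(x) = Σ yᵢ × Lᵢ(x)
where Lᵢ(x) = Π_{j≠i} (x - xⱼ)/(xᵢ - xⱼ)

L_0(2.5) = (2.5 - 1)/(-1 - 1) × (2.5 - 3)/(-1 - 3) × (2.5 - 5)/(-1 - 5) = -0.039062
L_1(2.5) = (2.5 - (-1))/(1 - (-1)) × (2.5 - 3)/(1 - 3) × (2.5 - 5)/(1 - 5) = 0.273438
L_2(2.5) = (2.5 - (-1))/(3 - (-1)) × (2.5 - 1)/(3 - 1) × (2.5 - 5)/(3 - 5) = 0.820312
L_3(2.5) = (2.5 - (-1))/(5 - (-1)) × (2.5 - 1)/(5 - 1) × (2.5 - 3)/(5 - 3) = -0.054688

P(2.5) = 19×L_0(2.5) + (-11)×L_1(2.5) + (-4)×L_2(2.5) + (-14)×L_3(2.5)
P(2.5) = -6.265625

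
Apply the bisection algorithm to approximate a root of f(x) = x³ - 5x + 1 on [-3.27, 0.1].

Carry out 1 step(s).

f(x) = x³ - 5x + 1
Initial interval: [-3.27, 0.1]

Iteration 1:
  c_1 = (-3.270000 + 0.100000)/2 = -1.585000
  f(c_1) = f(-1.585000) = 4.943123
  f(a) × f(c) < 0, new interval: [-3.270000, -1.585000]

After 1 iteration(s), the approximation is c_1 = -1.585000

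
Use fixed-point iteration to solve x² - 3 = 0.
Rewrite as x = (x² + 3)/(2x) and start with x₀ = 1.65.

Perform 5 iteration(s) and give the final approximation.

Equation: x² - 3 = 0
Fixed-point form: x = (x² + 3)/(2x)
x₀ = 1.65

x_1 = g(1.650000) = 1.734091
x_2 = g(1.734091) = 1.732052
x_3 = g(1.732052) = 1.732051
x_4 = g(1.732051) = 1.732051
x_5 = g(1.732051) = 1.732051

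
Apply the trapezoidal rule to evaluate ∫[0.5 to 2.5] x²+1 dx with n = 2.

f(x) = x²+1
a = 0.5, b = 2.5, n = 2
h = (b - a)/n = 1.000000

Trapezoidal rule: (h/2)[f(x₀) + 2f(x₁) + 2f(x₂) + ... + f(xₙ)]

x_0 = 0.5000, f(x_0) = 1.250000, coefficient = 1
x_1 = 1.5000, f(x_1) = 3.250000, coefficient = 2
x_2 = 2.5000, f(x_2) = 7.250000, coefficient = 1

I ≈ (1.000000/2) × 15.000000 = 7.500000
Exact value: 7.166667
Error: 0.333333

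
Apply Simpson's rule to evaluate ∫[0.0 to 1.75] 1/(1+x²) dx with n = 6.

f(x) = 1/(1+x²)
a = 0.0, b = 1.75, n = 6
h = (b - a)/n = 0.291667

Simpson's rule: (h/3)[f(x₀) + 4f(x₁) + 2f(x₂) + ... + f(xₙ)]

x_0 = 0.0000, f(x_0) = 1.000000, coefficient = 1
x_1 = 0.2917, f(x_1) = 0.921600, coefficient = 4
x_2 = 0.5833, f(x_2) = 0.746114, coefficient = 2
x_3 = 0.8750, f(x_3) = 0.566372, coefficient = 4
x_4 = 1.1667, f(x_4) = 0.423529, coefficient = 2
x_5 = 1.4583, f(x_5) = 0.319822, coefficient = 4
x_6 = 1.7500, f(x_6) = 0.246154, coefficient = 1

I ≈ (0.291667/3) × 10.816617 = 1.051616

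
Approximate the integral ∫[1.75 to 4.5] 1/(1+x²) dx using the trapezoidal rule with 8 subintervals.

f(x) = 1/(1+x²)
a = 1.75, b = 4.5, n = 8
h = (b - a)/n = 0.343750

Trapezoidal rule: (h/2)[f(x₀) + 2f(x₁) + 2f(x₂) + ... + f(xₙ)]

x_0 = 1.7500, f(x_0) = 0.246154, coefficient = 1
x_1 = 2.0938, f(x_1) = 0.185743, coefficient = 2
x_2 = 2.4375, f(x_2) = 0.144063, coefficient = 2
x_3 = 2.7812, f(x_3) = 0.114477, coefficient = 2
x_4 = 3.1250, f(x_4) = 0.092888, coefficient = 2
x_5 = 3.4688, f(x_5) = 0.076733, coefficient = 2
x_6 = 3.8125, f(x_6) = 0.064370, coefficient = 2
x_7 = 4.1562, f(x_7) = 0.054721, coefficient = 2
x_8 = 4.5000, f(x_8) = 0.047059, coefficient = 1

I ≈ (0.343750/2) × 1.759204 = 0.302363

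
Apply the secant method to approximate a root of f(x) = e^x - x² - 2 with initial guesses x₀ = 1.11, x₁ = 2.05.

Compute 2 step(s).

f(x) = e^x - x² - 2
x₀ = 1.11, x₁ = 2.05

Secant formula: x_{n+1} = x_n - f(x_n)(x_n - x_{n-1})/(f(x_n) - f(x_{n-1}))

Iteration 1:
  f(1.110000) = -0.197742
  f(2.050000) = 1.565401
  x_2 = 2.050000 - 1.565401×(2.050000 - 1.110000)/(1.565401 - (-0.197742))
       = 1.215424
Iteration 2:
  f(2.050000) = 1.565401
  f(1.215424) = -0.105532
  x_3 = 1.215424 - (-0.105532)×(1.215424 - 2.050000)/(-0.105532 - 1.565401)
       = 1.268134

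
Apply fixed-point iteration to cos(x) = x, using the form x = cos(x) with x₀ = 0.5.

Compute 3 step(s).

Equation: cos(x) = x
Fixed-point form: x = cos(x)
x₀ = 0.5

x_1 = g(0.500000) = 0.877583
x_2 = g(0.877583) = 0.639012
x_3 = g(0.639012) = 0.802685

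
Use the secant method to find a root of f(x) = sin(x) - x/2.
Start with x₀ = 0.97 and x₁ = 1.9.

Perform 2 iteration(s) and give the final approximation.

f(x) = sin(x) - x/2
x₀ = 0.97, x₁ = 1.9

Secant formula: x_{n+1} = x_n - f(x_n)(x_n - x_{n-1})/(f(x_n) - f(x_{n-1}))

Iteration 1:
  f(0.970000) = 0.339886
  f(1.900000) = -0.003700
  x_2 = 1.900000 - (-0.003700)×(1.900000 - 0.970000)/(-0.003700 - 0.339886)
       = 1.889985
Iteration 2:
  f(1.900000) = -0.003700
  f(1.889985) = 0.004498
  x_3 = 1.889985 - 0.004498×(1.889985 - 1.900000)/(0.004498 - (-0.003700))
       = 1.895480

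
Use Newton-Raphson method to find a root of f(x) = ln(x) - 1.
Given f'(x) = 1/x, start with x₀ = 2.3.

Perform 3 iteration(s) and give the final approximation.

f(x) = ln(x) - 1
f'(x) = 1/x
x₀ = 2.3

Newton-Raphson formula: x_{n+1} = x_n - f(x_n)/f'(x_n)

Iteration 1:
  f(2.300000) = -0.167091
  f'(2.300000) = 0.434783
  x_1 = 2.300000 - (-0.167091)/0.434783 = 2.684309
Iteration 2:
  f(2.684309) = -0.012577
  f'(2.684309) = 0.372535
  x_2 = 2.684309 - (-0.012577)/0.372535 = 2.718069
Iteration 3:
  f(2.718069) = -0.000078
  f'(2.718069) = 0.367908
  x_3 = 2.718069 - (-0.000078)/0.367908 = 2.718282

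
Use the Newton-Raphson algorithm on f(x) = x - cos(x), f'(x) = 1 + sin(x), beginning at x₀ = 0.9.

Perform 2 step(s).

f(x) = x - cos(x)
f'(x) = 1 + sin(x)
x₀ = 0.9

Newton-Raphson formula: x_{n+1} = x_n - f(x_n)/f'(x_n)

Iteration 1:
  f(0.900000) = 0.278390
  f'(0.900000) = 1.783327
  x_1 = 0.900000 - 0.278390/1.783327 = 0.743893
Iteration 2:
  f(0.743893) = 0.008055
  f'(0.743893) = 1.677158
  x_2 = 0.743893 - 0.008055/1.677158 = 0.739090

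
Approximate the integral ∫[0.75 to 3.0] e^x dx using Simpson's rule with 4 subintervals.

f(x) = e^x
a = 0.75, b = 3.0, n = 4
h = (b - a)/n = 0.562500

Simpson's rule: (h/3)[f(x₀) + 4f(x₁) + 2f(x₂) + ... + f(xₙ)]

x_0 = 0.7500, f(x_0) = 2.117000, coefficient = 1
x_1 = 1.3125, f(x_1) = 3.715451, coefficient = 4
x_2 = 1.8750, f(x_2) = 6.520819, coefficient = 2
x_3 = 2.4375, f(x_3) = 11.444394, coefficient = 4
x_4 = 3.0000, f(x_4) = 20.085537, coefficient = 1

I ≈ (0.562500/3) × 95.883554 = 17.978166
Exact value: 17.968537
Error: 0.009629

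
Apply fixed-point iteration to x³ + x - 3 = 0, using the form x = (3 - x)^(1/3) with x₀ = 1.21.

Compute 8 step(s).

Equation: x³ + x - 3 = 0
Fixed-point form: x = (3 - x)^(1/3)
x₀ = 1.21

x_1 = g(1.210000) = 1.214184
x_2 = g(1.214184) = 1.213237
x_3 = g(1.213237) = 1.213451
x_4 = g(1.213451) = 1.213403
x_5 = g(1.213403) = 1.213414
x_6 = g(1.213414) = 1.213411
x_7 = g(1.213411) = 1.213412
x_8 = g(1.213412) = 1.213412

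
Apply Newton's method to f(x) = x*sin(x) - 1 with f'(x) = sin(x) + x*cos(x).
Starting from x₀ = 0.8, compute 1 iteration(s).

f(x) = x*sin(x) - 1
f'(x) = sin(x) + x*cos(x)
x₀ = 0.8

Newton-Raphson formula: x_{n+1} = x_n - f(x_n)/f'(x_n)

Iteration 1:
  f(0.800000) = -0.426115
  f'(0.800000) = 1.274721
  x_1 = 0.800000 - (-0.426115)/1.274721 = 1.134281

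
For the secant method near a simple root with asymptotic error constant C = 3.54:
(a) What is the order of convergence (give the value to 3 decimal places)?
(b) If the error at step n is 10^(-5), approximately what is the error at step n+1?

(a) Secant method has superlinear convergence with order φ = (1+√5)/2 ≈ 1.618.
    This means |e_{n+1}| ≈ C|e_n|^1.618.

(b) With |e_n| = 10^(-5) and C = 3.54:
    |e_{n+1}| ≈ 3.54 × (10^(-5))^1.618 = 3.54 × 10^(-8.09)

(a) ≈ 1.618 (golden ratio); (b) |e_{n+1}| ≈ 2.876e-08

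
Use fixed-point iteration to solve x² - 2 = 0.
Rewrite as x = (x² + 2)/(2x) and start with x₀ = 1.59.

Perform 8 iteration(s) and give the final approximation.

Equation: x² - 2 = 0
Fixed-point form: x = (x² + 2)/(2x)
x₀ = 1.59

x_1 = g(1.590000) = 1.423931
x_2 = g(1.423931) = 1.414247
x_3 = g(1.414247) = 1.414214
x_4 = g(1.414214) = 1.414214
x_5 = g(1.414214) = 1.414214
x_6 = g(1.414214) = 1.414214
x_7 = g(1.414214) = 1.414214
x_8 = g(1.414214) = 1.414214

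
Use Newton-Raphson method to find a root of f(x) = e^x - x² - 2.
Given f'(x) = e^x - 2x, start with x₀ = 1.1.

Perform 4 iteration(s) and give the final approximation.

f(x) = e^x - x² - 2
f'(x) = e^x - 2x
x₀ = 1.1

Newton-Raphson formula: x_{n+1} = x_n - f(x_n)/f'(x_n)

Iteration 1:
  f(1.100000) = -0.205834
  f'(1.100000) = 0.804166
  x_1 = 1.100000 - (-0.205834)/0.804166 = 1.355960
Iteration 2:
  f(1.355960) = 0.041856
  f'(1.355960) = 1.168564
  x_2 = 1.355960 - 0.041856/1.168564 = 1.320141
Iteration 3:
  f(1.320141) = 0.001177
  f'(1.320141) = 1.103667
  x_3 = 1.320141 - 0.001177/1.103667 = 1.319075
Iteration 4:
  f(1.319075) = 0.000001
  f'(1.319075) = 1.101810
  x_4 = 1.319075 - 0.000001/1.101810 = 1.319074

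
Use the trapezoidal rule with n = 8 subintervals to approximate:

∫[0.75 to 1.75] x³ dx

f(x) = x³
a = 0.75, b = 1.75, n = 8
h = (b - a)/n = 0.125000

Trapezoidal rule: (h/2)[f(x₀) + 2f(x₁) + 2f(x₂) + ... + f(xₙ)]

x_0 = 0.7500, f(x_0) = 0.421875, coefficient = 1
x_1 = 0.8750, f(x_1) = 0.669922, coefficient = 2
x_2 = 1.0000, f(x_2) = 1.000000, coefficient = 2
x_3 = 1.1250, f(x_3) = 1.423828, coefficient = 2
x_4 = 1.2500, f(x_4) = 1.953125, coefficient = 2
x_5 = 1.3750, f(x_5) = 2.599609, coefficient = 2
x_6 = 1.5000, f(x_6) = 3.375000, coefficient = 2
x_7 = 1.6250, f(x_7) = 4.291016, coefficient = 2
x_8 = 1.7500, f(x_8) = 5.359375, coefficient = 1

I ≈ (0.125000/2) × 36.406250 = 2.275391
Exact value: 2.265625
Error: 0.009766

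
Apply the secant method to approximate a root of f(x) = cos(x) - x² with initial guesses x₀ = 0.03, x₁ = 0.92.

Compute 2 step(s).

f(x) = cos(x) - x²
x₀ = 0.03, x₁ = 0.92

Secant formula: x_{n+1} = x_n - f(x_n)(x_n - x_{n-1})/(f(x_n) - f(x_{n-1}))

Iteration 1:
  f(0.030000) = 0.998650
  f(0.920000) = -0.240580
  x_2 = 0.920000 - (-0.240580)×(0.920000 - 0.030000)/(-0.240580 - 0.998650)
       = 0.747218
Iteration 2:
  f(0.920000) = -0.240580
  f(0.747218) = 0.175247
  x_3 = 0.747218 - 0.175247×(0.747218 - 0.920000)/(0.175247 - (-0.240580))
       = 0.820036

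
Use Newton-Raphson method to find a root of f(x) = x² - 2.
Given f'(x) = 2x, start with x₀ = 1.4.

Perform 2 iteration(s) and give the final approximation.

f(x) = x² - 2
f'(x) = 2x
x₀ = 1.4

Newton-Raphson formula: x_{n+1} = x_n - f(x_n)/f'(x_n)

Iteration 1:
  f(1.400000) = -0.040000
  f'(1.400000) = 2.800000
  x_1 = 1.400000 - (-0.040000)/2.800000 = 1.414286
Iteration 2:
  f(1.414286) = 0.000204
  f'(1.414286) = 2.828571
  x_2 = 1.414286 - 0.000204/2.828571 = 1.414214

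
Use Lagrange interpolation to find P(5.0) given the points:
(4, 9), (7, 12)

Lagrange interpolation formula:
P(x) = Σ yᵢ × Lᵢ(x)
where Lᵢ(x) = Π_{j≠i} (x - xⱼ)/(xᵢ - xⱼ)

L_0(5.0) = (5.0 - 7)/(4 - 7) = 0.666667
L_1(5.0) = (5.0 - 4)/(7 - 4) = 0.333333

P(5.0) = 9×L_0(5.0) + 12×L_1(5.0)
P(5.0) = 10.000000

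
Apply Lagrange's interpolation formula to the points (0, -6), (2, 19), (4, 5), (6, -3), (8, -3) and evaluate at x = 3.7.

Lagrange interpolation formula:
P(x) = Σ yᵢ × Lᵢ(x)
where Lᵢ(x) = Π_{j≠i} (x - xⱼ)/(xᵢ - xⱼ)

L_0(3.7) = (3.7 - 2)/(0 - 2) × (3.7 - 4)/(0 - 4) × (3.7 - 6)/(0 - 6) × (3.7 - 8)/(0 - 8) = -0.013135
L_1(3.7) = (3.7 - 0)/(2 - 0) × (3.7 - 4)/(2 - 4) × (3.7 - 6)/(2 - 6) × (3.7 - 8)/(2 - 8) = 0.114353
L_2(3.7) = (3.7 - 0)/(4 - 0) × (3.7 - 2)/(4 - 2) × (3.7 - 6)/(4 - 6) × (3.7 - 8)/(4 - 8) = 0.972002
L_3(3.7) = (3.7 - 0)/(6 - 0) × (3.7 - 2)/(6 - 2) × (3.7 - 4)/(6 - 4) × (3.7 - 8)/(6 - 8) = -0.084522
L_4(3.7) = (3.7 - 0)/(8 - 0) × (3.7 - 2)/(8 - 2) × (3.7 - 4)/(8 - 4) × (3.7 - 6)/(8 - 6) = 0.011302

P(3.7) = (-6)×L_0(3.7) + 19×L_1(3.7) + 5×L_2(3.7) + (-3)×L_3(3.7) + (-3)×L_4(3.7)
P(3.7) = 7.331187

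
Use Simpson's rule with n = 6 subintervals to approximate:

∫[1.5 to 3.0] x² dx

f(x) = x²
a = 1.5, b = 3.0, n = 6
h = (b - a)/n = 0.250000

Simpson's rule: (h/3)[f(x₀) + 4f(x₁) + 2f(x₂) + ... + f(xₙ)]

x_0 = 1.5000, f(x_0) = 2.250000, coefficient = 1
x_1 = 1.7500, f(x_1) = 3.062500, coefficient = 4
x_2 = 2.0000, f(x_2) = 4.000000, coefficient = 2
x_3 = 2.2500, f(x_3) = 5.062500, coefficient = 4
x_4 = 2.5000, f(x_4) = 6.250000, coefficient = 2
x_5 = 2.7500, f(x_5) = 7.562500, coefficient = 4
x_6 = 3.0000, f(x_6) = 9.000000, coefficient = 1

I ≈ (0.250000/3) × 94.500000 = 7.875000
Exact value: 7.875000
Error: 0.000000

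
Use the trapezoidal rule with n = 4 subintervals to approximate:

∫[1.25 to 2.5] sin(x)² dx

f(x) = sin(x)²
a = 1.25, b = 2.5, n = 4
h = (b - a)/n = 0.312500

Trapezoidal rule: (h/2)[f(x₀) + 2f(x₁) + 2f(x₂) + ... + f(xₙ)]

x_0 = 1.2500, f(x_0) = 0.900572, coefficient = 1
x_1 = 1.5625, f(x_1) = 0.999931, coefficient = 2
x_2 = 1.8750, f(x_2) = 0.910280, coefficient = 2
x_3 = 2.1875, f(x_3) = 0.665512, coefficient = 2
x_4 = 2.5000, f(x_4) = 0.358169, coefficient = 1

I ≈ (0.312500/2) × 6.410187 = 1.001592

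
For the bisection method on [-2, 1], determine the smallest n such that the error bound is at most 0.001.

We need (b-a)/2^n ≤ 0.001
(1 - (-2))/2^n ≤ 0.001
3/2^n ≤ 0.001
2^n ≥ 3000
n ≥ log₂(3000) = 11.55
n ≥ 12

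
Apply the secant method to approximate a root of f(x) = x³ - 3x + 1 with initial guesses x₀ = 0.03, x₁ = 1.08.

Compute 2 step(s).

f(x) = x³ - 3x + 1
x₀ = 0.03, x₁ = 1.08

Secant formula: x_{n+1} = x_n - f(x_n)(x_n - x_{n-1})/(f(x_n) - f(x_{n-1}))

Iteration 1:
  f(0.030000) = 0.910027
  f(1.080000) = -0.980288
  x_2 = 1.080000 - (-0.980288)×(1.080000 - 0.030000)/(-0.980288 - 0.910027)
       = 0.535486
Iteration 2:
  f(1.080000) = -0.980288
  f(0.535486) = -0.452911
  x_3 = 0.535486 - (-0.452911)×(0.535486 - 1.080000)/(-0.452911 - (-0.980288))
       = 0.067859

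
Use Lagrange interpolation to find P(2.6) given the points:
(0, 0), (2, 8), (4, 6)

Lagrange interpolation formula:
P(x) = Σ yᵢ × Lᵢ(x)
where Lᵢ(x) = Π_{j≠i} (x - xⱼ)/(xᵢ - xⱼ)

L_0(2.6) = (2.6 - 2)/(0 - 2) × (2.6 - 4)/(0 - 4) = -0.105000
L_1(2.6) = (2.6 - 0)/(2 - 0) × (2.6 - 4)/(2 - 4) = 0.910000
L_2(2.6) = (2.6 - 0)/(4 - 0) × (2.6 - 2)/(4 - 2) = 0.195000

P(2.6) = 0×L_0(2.6) + 8×L_1(2.6) + 6×L_2(2.6)
P(2.6) = 8.450000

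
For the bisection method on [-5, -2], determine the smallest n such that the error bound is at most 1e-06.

We need (b-a)/2^n ≤ 1e-06
(-2 - (-5))/2^n ≤ 1e-06
3/2^n ≤ 1e-06
2^n ≥ 3000000
n ≥ log₂(3000000) = 21.52
n ≥ 22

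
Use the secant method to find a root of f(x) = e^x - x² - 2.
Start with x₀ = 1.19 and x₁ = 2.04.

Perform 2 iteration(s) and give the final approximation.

f(x) = e^x - x² - 2
x₀ = 1.19, x₁ = 2.04

Secant formula: x_{n+1} = x_n - f(x_n)(x_n - x_{n-1})/(f(x_n) - f(x_{n-1}))

Iteration 1:
  f(1.190000) = -0.129019
  f(2.040000) = 1.529009
  x_2 = 2.040000 - 1.529009×(2.040000 - 1.190000)/(1.529009 - (-0.129019))
       = 1.256142
Iteration 2:
  f(2.040000) = 1.529009
  f(1.256142) = -0.066046
  x_3 = 1.256142 - (-0.066046)×(1.256142 - 2.040000)/(-0.066046 - 1.529009)
       = 1.288599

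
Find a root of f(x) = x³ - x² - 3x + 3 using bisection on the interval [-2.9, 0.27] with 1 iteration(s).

f(x) = x³ - x² - 3x + 3
Initial interval: [-2.9, 0.27]

Iteration 1:
  c_1 = (-2.900000 + 0.270000)/2 = -1.315000
  f(c_1) = f(-1.315000) = 2.941844
  f(a) × f(c) < 0, new interval: [-2.900000, -1.315000]

After 1 iteration(s), the approximation is c_1 = -1.315000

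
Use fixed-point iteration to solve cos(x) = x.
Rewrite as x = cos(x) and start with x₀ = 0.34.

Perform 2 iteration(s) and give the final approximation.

Equation: cos(x) = x
Fixed-point form: x = cos(x)
x₀ = 0.34

x_1 = g(0.340000) = 0.942755
x_2 = g(0.942755) = 0.587561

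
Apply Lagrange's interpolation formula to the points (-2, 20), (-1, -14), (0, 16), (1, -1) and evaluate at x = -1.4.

Lagrange interpolation formula:
P(x) = Σ yᵢ × Lᵢ(x)
where Lᵢ(x) = Π_{j≠i} (x - xⱼ)/(xᵢ - xⱼ)

L_0(-1.4) = (-1.4 - (-1))/(-2 - (-1)) × (-1.4 - 0)/(-2 - 0) × (-1.4 - 1)/(-2 - 1) = 0.224000
L_1(-1.4) = (-1.4 - (-2))/(-1 - (-2)) × (-1.4 - 0)/(-1 - 0) × (-1.4 - 1)/(-1 - 1) = 1.008000
L_2(-1.4) = (-1.4 - (-2))/(0 - (-2)) × (-1.4 - (-1))/(0 - (-1)) × (-1.4 - 1)/(0 - 1) = -0.288000
L_3(-1.4) = (-1.4 - (-2))/(1 - (-2)) × (-1.4 - (-1))/(1 - (-1)) × (-1.4 - 0)/(1 - 0) = 0.056000

P(-1.4) = 20×L_0(-1.4) + (-14)×L_1(-1.4) + 16×L_2(-1.4) + (-1)×L_3(-1.4)
P(-1.4) = -14.296000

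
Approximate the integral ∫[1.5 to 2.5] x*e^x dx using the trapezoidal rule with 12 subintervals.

f(x) = x*e^x
a = 1.5, b = 2.5, n = 12
h = (b - a)/n = 0.083333

Trapezoidal rule: (h/2)[f(x₀) + 2f(x₁) + 2f(x₂) + ... + f(xₙ)]

x_0 = 1.5000, f(x_0) = 6.722534, coefficient = 1
x_1 = 1.5833, f(x_1) = 7.712679, coefficient = 2
x_2 = 1.6667, f(x_2) = 8.824150, coefficient = 2
x_3 = 1.7500, f(x_3) = 10.070555, coefficient = 2
x_4 = 1.8333, f(x_4) = 11.466952, coefficient = 2
x_5 = 1.9167, f(x_5) = 13.029998, coefficient = 2
x_6 = 2.0000, f(x_6) = 14.778112, coefficient = 2
x_7 = 2.0833, f(x_7) = 16.731656, coefficient = 2
x_8 = 2.1667, f(x_8) = 18.913133, coefficient = 2
x_9 = 2.2500, f(x_9) = 21.347406, coefficient = 2
x_10 = 2.3333, f(x_10) = 24.061937, coefficient = 2
x_11 = 2.4167, f(x_11) = 27.087053, coefficient = 2
x_12 = 2.5000, f(x_12) = 30.456235, coefficient = 1

I ≈ (0.083333/2) × 385.226029 = 16.051085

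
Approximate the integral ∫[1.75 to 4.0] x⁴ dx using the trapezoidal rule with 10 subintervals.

f(x) = x⁴
a = 1.75, b = 4.0, n = 10
h = (b - a)/n = 0.225000

Trapezoidal rule: (h/2)[f(x₀) + 2f(x₁) + 2f(x₂) + ... + f(xₙ)]

x_0 = 1.7500, f(x_0) = 9.378906, coefficient = 1
x_1 = 1.9750, f(x_1) = 15.214875, coefficient = 2
x_2 = 2.2000, f(x_2) = 23.425600, coefficient = 2
x_3 = 2.4250, f(x_3) = 34.581750, coefficient = 2
x_4 = 2.6500, f(x_4) = 49.315506, coefficient = 2
x_5 = 2.8750, f(x_5) = 68.320557, coefficient = 2
x_6 = 3.1000, f(x_6) = 92.352100, coefficient = 2
x_7 = 3.3250, f(x_7) = 122.226844, coefficient = 2
x_8 = 3.5500, f(x_8) = 158.823006, coefficient = 2
x_9 = 3.7750, f(x_9) = 203.080313, coefficient = 2
x_10 = 4.0000, f(x_10) = 256.000000, coefficient = 1

I ≈ (0.225000/2) × 1800.060010 = 202.506751
Exact value: 201.517383
Error: 0.989368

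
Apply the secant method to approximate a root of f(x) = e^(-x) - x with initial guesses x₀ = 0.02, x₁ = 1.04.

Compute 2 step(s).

f(x) = e^(-x) - x
x₀ = 0.02, x₁ = 1.04

Secant formula: x_{n+1} = x_n - f(x_n)(x_n - x_{n-1})/(f(x_n) - f(x_{n-1}))

Iteration 1:
  f(0.020000) = 0.960199
  f(1.040000) = -0.686545
  x_2 = 1.040000 - (-0.686545)×(1.040000 - 0.020000)/(-0.686545 - 0.960199)
       = 0.614751
Iteration 2:
  f(1.040000) = -0.686545
  f(0.614751) = -0.073975
  x_3 = 0.614751 - (-0.073975)×(0.614751 - 1.040000)/(-0.073975 - (-0.686545))
       = 0.563397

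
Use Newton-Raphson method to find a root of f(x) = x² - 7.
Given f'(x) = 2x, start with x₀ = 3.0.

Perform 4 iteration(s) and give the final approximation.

f(x) = x² - 7
f'(x) = 2x
x₀ = 3.0

Newton-Raphson formula: x_{n+1} = x_n - f(x_n)/f'(x_n)

Iteration 1:
  f(3.000000) = 2.000000
  f'(3.000000) = 6.000000
  x_1 = 3.000000 - 2.000000/6.000000 = 2.666667
Iteration 2:
  f(2.666667) = 0.111111
  f'(2.666667) = 5.333333
  x_2 = 2.666667 - 0.111111/5.333333 = 2.645833
Iteration 3:
  f(2.645833) = 0.000434
  f'(2.645833) = 5.291667
  x_3 = 2.645833 - 0.000434/5.291667 = 2.645751
Iteration 4:
  f(2.645751) = 0.000000
  f'(2.645751) = 5.291503
  x_4 = 2.645751 - 0.000000/5.291503 = 2.645751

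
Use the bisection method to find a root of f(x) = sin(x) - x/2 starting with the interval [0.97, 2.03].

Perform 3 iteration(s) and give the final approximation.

f(x) = sin(x) - x/2
Initial interval: [0.97, 2.03]

Iteration 1:
  c_1 = (0.970000 + 2.030000)/2 = 1.500000
  f(c_1) = f(1.500000) = 0.247495
  f(a) × f(c) ≥ 0, new interval: [1.500000, 2.030000]
Iteration 2:
  c_2 = (1.500000 + 2.030000)/2 = 1.765000
  f(c_2) = f(1.765000) = 0.098702
  f(a) × f(c) ≥ 0, new interval: [1.765000, 2.030000]
Iteration 3:
  c_3 = (1.765000 + 2.030000)/2 = 1.897500
  f(c_3) = f(1.897500) = -0.001645
  f(a) × f(c) < 0, new interval: [1.765000, 1.897500]

After 3 iteration(s), the approximation is c_3 = 1.897500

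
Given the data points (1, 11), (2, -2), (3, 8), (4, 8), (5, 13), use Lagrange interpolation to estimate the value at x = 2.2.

Lagrange interpolation formula:
P(x) = Σ yᵢ × Lᵢ(x)
where Lᵢ(x) = Π_{j≠i} (x - xⱼ)/(xᵢ - xⱼ)

L_0(2.2) = (2.2 - 2)/(1 - 2) × (2.2 - 3)/(1 - 3) × (2.2 - 4)/(1 - 4) × (2.2 - 5)/(1 - 5) = -0.033600
L_1(2.2) = (2.2 - 1)/(2 - 1) × (2.2 - 3)/(2 - 3) × (2.2 - 4)/(2 - 4) × (2.2 - 5)/(2 - 5) = 0.806400
L_2(2.2) = (2.2 - 1)/(3 - 1) × (2.2 - 2)/(3 - 2) × (2.2 - 4)/(3 - 4) × (2.2 - 5)/(3 - 5) = 0.302400
L_3(2.2) = (2.2 - 1)/(4 - 1) × (2.2 - 2)/(4 - 2) × (2.2 - 3)/(4 - 3) × (2.2 - 5)/(4 - 5) = -0.089600
L_4(2.2) = (2.2 - 1)/(5 - 1) × (2.2 - 2)/(5 - 2) × (2.2 - 3)/(5 - 3) × (2.2 - 4)/(5 - 4) = 0.014400

P(2.2) = 11×L_0(2.2) + (-2)×L_1(2.2) + 8×L_2(2.2) + 8×L_3(2.2) + 13×L_4(2.2)
P(2.2) = -0.092800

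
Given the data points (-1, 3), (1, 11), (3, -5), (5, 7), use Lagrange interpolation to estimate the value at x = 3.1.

Lagrange interpolation formula:
P(x) = Σ yᵢ × Lᵢ(x)
where Lᵢ(x) = Π_{j≠i} (x - xⱼ)/(xᵢ - xⱼ)

L_0(3.1) = (3.1 - 1)/(-1 - 1) × (3.1 - 3)/(-1 - 3) × (3.1 - 5)/(-1 - 5) = 0.008313
L_1(3.1) = (3.1 - (-1))/(1 - (-1)) × (3.1 - 3)/(1 - 3) × (3.1 - 5)/(1 - 5) = -0.048688
L_2(3.1) = (3.1 - (-1))/(3 - (-1)) × (3.1 - 1)/(3 - 1) × (3.1 - 5)/(3 - 5) = 1.022437
L_3(3.1) = (3.1 - (-1))/(5 - (-1)) × (3.1 - 1)/(5 - 1) × (3.1 - 3)/(5 - 3) = 0.017938

P(3.1) = 3×L_0(3.1) + 11×L_1(3.1) + (-5)×L_2(3.1) + 7×L_3(3.1)
P(3.1) = -5.497250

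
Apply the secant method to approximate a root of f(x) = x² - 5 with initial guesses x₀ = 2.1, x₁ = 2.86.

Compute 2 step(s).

f(x) = x² - 5
x₀ = 2.1, x₁ = 2.86

Secant formula: x_{n+1} = x_n - f(x_n)(x_n - x_{n-1})/(f(x_n) - f(x_{n-1}))

Iteration 1:
  f(2.100000) = -0.590000
  f(2.860000) = 3.179600
  x_2 = 2.860000 - 3.179600×(2.860000 - 2.100000)/(3.179600 - (-0.590000))
       = 2.218952
Iteration 2:
  f(2.860000) = 3.179600
  f(2.218952) = -0.076254
  x_3 = 2.218952 - (-0.076254)×(2.218952 - 2.860000)/(-0.076254 - 3.179600)
       = 2.233965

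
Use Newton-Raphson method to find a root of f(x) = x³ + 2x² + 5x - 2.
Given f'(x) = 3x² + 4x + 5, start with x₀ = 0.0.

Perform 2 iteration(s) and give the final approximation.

f(x) = x³ + 2x² + 5x - 2
f'(x) = 3x² + 4x + 5
x₀ = 0.0

Newton-Raphson formula: x_{n+1} = x_n - f(x_n)/f'(x_n)

Iteration 1:
  f(0.000000) = -2.000000
  f'(0.000000) = 5.000000
  x_1 = 0.000000 - (-2.000000)/5.000000 = 0.400000
Iteration 2:
  f(0.400000) = 0.384000
  f'(0.400000) = 7.080000
  x_2 = 0.400000 - 0.384000/7.080000 = 0.345763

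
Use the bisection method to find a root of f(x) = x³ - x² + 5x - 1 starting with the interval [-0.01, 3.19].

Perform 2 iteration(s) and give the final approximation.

f(x) = x³ - x² + 5x - 1
Initial interval: [-0.01, 3.19]

Iteration 1:
  c_1 = (-0.010000 + 3.190000)/2 = 1.590000
  f(c_1) = f(1.590000) = 8.441579
  f(a) × f(c) < 0, new interval: [-0.010000, 1.590000]
Iteration 2:
  c_2 = (-0.010000 + 1.590000)/2 = 0.790000
  f(c_2) = f(0.790000) = 2.818939
  f(a) × f(c) < 0, new interval: [-0.010000, 0.790000]

After 2 iteration(s), the approximation is c_2 = 0.790000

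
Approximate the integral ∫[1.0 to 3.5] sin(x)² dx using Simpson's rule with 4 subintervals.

f(x) = sin(x)²
a = 1.0, b = 3.5, n = 4
h = (b - a)/n = 0.625000

Simpson's rule: (h/3)[f(x₀) + 4f(x₁) + 2f(x₂) + ... + f(xₙ)]

x_0 = 1.0000, f(x_0) = 0.708073, coefficient = 1
x_1 = 1.6250, f(x_1) = 0.997065, coefficient = 4
x_2 = 2.2500, f(x_2) = 0.605398, coefficient = 2
x_3 = 2.8750, f(x_3) = 0.069404, coefficient = 4
x_4 = 3.5000, f(x_4) = 0.123049, coefficient = 1

I ≈ (0.625000/3) × 6.307793 = 1.314123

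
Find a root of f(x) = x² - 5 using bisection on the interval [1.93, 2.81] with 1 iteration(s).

f(x) = x² - 5
Initial interval: [1.93, 2.81]

Iteration 1:
  c_1 = (1.930000 + 2.810000)/2 = 2.370000
  f(c_1) = f(2.370000) = 0.616900
  f(a) × f(c) < 0, new interval: [1.930000, 2.370000]

After 1 iteration(s), the approximation is c_1 = 2.370000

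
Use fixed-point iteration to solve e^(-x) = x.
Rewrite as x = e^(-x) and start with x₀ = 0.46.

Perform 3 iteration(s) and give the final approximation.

Equation: e^(-x) = x
Fixed-point form: x = e^(-x)
x₀ = 0.46

x_1 = g(0.460000) = 0.631284
x_2 = g(0.631284) = 0.531909
x_3 = g(0.531909) = 0.587483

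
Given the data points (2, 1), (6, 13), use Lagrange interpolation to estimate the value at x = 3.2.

Lagrange interpolation formula:
P(x) = Σ yᵢ × Lᵢ(x)
where Lᵢ(x) = Π_{j≠i} (x - xⱼ)/(xᵢ - xⱼ)

L_0(3.2) = (3.2 - 6)/(2 - 6) = 0.700000
L_1(3.2) = (3.2 - 2)/(6 - 2) = 0.300000

P(3.2) = 1×L_0(3.2) + 13×L_1(3.2)
P(3.2) = 4.600000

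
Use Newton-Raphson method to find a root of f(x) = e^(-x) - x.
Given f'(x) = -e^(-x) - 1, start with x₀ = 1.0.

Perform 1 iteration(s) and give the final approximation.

f(x) = e^(-x) - x
f'(x) = -e^(-x) - 1
x₀ = 1.0

Newton-Raphson formula: x_{n+1} = x_n - f(x_n)/f'(x_n)

Iteration 1:
  f(1.000000) = -0.632121
  f'(1.000000) = -1.367879
  x_1 = 1.000000 - (-0.632121)/(-1.367879) = 0.537883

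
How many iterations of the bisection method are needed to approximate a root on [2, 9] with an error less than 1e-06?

We need (b-a)/2^n ≤ 1e-06
(9 - 2)/2^n ≤ 1e-06
7/2^n ≤ 1e-06
2^n ≥ 7000000
n ≥ log₂(7000000) = 22.74
n ≥ 23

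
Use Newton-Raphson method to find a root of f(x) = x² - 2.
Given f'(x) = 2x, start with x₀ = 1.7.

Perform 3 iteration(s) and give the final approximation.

f(x) = x² - 2
f'(x) = 2x
x₀ = 1.7

Newton-Raphson formula: x_{n+1} = x_n - f(x_n)/f'(x_n)

Iteration 1:
  f(1.700000) = 0.890000
  f'(1.700000) = 3.400000
  x_1 = 1.700000 - 0.890000/3.400000 = 1.438235
Iteration 2:
  f(1.438235) = 0.068521
  f'(1.438235) = 2.876471
  x_2 = 1.438235 - 0.068521/2.876471 = 1.414414
Iteration 3:
  f(1.414414) = 0.000567
  f'(1.414414) = 2.828828
  x_3 = 1.414414 - 0.000567/2.828828 = 1.414214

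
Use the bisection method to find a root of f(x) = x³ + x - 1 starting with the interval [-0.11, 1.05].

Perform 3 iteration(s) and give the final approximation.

f(x) = x³ + x - 1
Initial interval: [-0.11, 1.05]

Iteration 1:
  c_1 = (-0.110000 + 1.050000)/2 = 0.470000
  f(c_1) = f(0.470000) = -0.426177
  f(a) × f(c) ≥ 0, new interval: [0.470000, 1.050000]
Iteration 2:
  c_2 = (0.470000 + 1.050000)/2 = 0.760000
  f(c_2) = f(0.760000) = 0.198976
  f(a) × f(c) < 0, new interval: [0.470000, 0.760000]
Iteration 3:
  c_3 = (0.470000 + 0.760000)/2 = 0.615000
  f(c_3) = f(0.615000) = -0.152392
  f(a) × f(c) ≥ 0, new interval: [0.615000, 0.760000]

After 3 iteration(s), the approximation is c_3 = 0.615000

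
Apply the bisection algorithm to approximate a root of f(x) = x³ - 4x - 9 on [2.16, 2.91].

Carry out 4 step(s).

f(x) = x³ - 4x - 9
Initial interval: [2.16, 2.91]

Iteration 1:
  c_1 = (2.160000 + 2.910000)/2 = 2.535000
  f(c_1) = f(2.535000) = -2.849520
  f(a) × f(c) ≥ 0, new interval: [2.535000, 2.910000]
Iteration 2:
  c_2 = (2.535000 + 2.910000)/2 = 2.722500
  f(c_2) = f(2.722500) = 0.289187
  f(a) × f(c) < 0, new interval: [2.535000, 2.722500]
Iteration 3:
  c_3 = (2.535000 + 2.722500)/2 = 2.628750
  f(c_3) = f(2.628750) = -1.349479
  f(a) × f(c) ≥ 0, new interval: [2.628750, 2.722500]
Iteration 4:
  c_4 = (2.628750 + 2.722500)/2 = 2.675625
  f(c_4) = f(2.675625) = -0.547783
  f(a) × f(c) ≥ 0, new interval: [2.675625, 2.722500]

After 4 iteration(s), the approximation is c_4 = 2.675625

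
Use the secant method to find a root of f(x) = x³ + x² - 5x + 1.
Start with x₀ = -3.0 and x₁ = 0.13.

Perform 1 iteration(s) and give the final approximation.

f(x) = x³ + x² - 5x + 1
x₀ = -3.0, x₁ = 0.13

Secant formula: x_{n+1} = x_n - f(x_n)(x_n - x_{n-1})/(f(x_n) - f(x_{n-1}))

Iteration 1:
  f(-3.000000) = -2.000000
  f(0.130000) = 0.369097
  x_2 = 0.130000 - 0.369097×(0.130000 - (-3.000000))/(0.369097 - (-2.000000))
       = -0.357643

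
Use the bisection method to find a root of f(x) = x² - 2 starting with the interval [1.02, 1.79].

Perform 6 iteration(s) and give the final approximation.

f(x) = x² - 2
Initial interval: [1.02, 1.79]

Iteration 1:
  c_1 = (1.020000 + 1.790000)/2 = 1.405000
  f(c_1) = f(1.405000) = -0.025975
  f(a) × f(c) ≥ 0, new interval: [1.405000, 1.790000]
Iteration 2:
  c_2 = (1.405000 + 1.790000)/2 = 1.597500
  f(c_2) = f(1.597500) = 0.552006
  f(a) × f(c) < 0, new interval: [1.405000, 1.597500]
Iteration 3:
  c_3 = (1.405000 + 1.597500)/2 = 1.501250
  f(c_3) = f(1.501250) = 0.253752
  f(a) × f(c) < 0, new interval: [1.405000, 1.501250]
Iteration 4:
  c_4 = (1.405000 + 1.501250)/2 = 1.453125
  f(c_4) = f(1.453125) = 0.111572
  f(a) × f(c) < 0, new interval: [1.405000, 1.453125]
Iteration 5:
  c_5 = (1.405000 + 1.453125)/2 = 1.429063
  f(c_5) = f(1.429063) = 0.042220
  f(a) × f(c) < 0, new interval: [1.405000, 1.429063]
Iteration 6:
  c_6 = (1.405000 + 1.429063)/2 = 1.417031
  f(c_6) = f(1.417031) = 0.007978
  f(a) × f(c) < 0, new interval: [1.405000, 1.417031]

After 6 iteration(s), the approximation is c_6 = 1.417031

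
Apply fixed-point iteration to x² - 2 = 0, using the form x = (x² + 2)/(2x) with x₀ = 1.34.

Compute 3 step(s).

Equation: x² - 2 = 0
Fixed-point form: x = (x² + 2)/(2x)
x₀ = 1.34

x_1 = g(1.340000) = 1.416269
x_2 = g(1.416269) = 1.414215
x_3 = g(1.414215) = 1.414214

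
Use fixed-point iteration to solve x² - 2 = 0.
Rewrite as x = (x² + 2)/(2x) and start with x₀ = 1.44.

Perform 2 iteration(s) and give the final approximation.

Equation: x² - 2 = 0
Fixed-point form: x = (x² + 2)/(2x)
x₀ = 1.44

x_1 = g(1.440000) = 1.414444
x_2 = g(1.414444) = 1.414214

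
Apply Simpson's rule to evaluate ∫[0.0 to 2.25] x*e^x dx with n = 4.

f(x) = x*e^x
a = 0.0, b = 2.25, n = 4
h = (b - a)/n = 0.562500

Simpson's rule: (h/3)[f(x₀) + 4f(x₁) + 2f(x₂) + ... + f(xₙ)]

x_0 = 0.0000, f(x_0) = 0.000000, coefficient = 1
x_1 = 0.5625, f(x_1) = 0.987218, coefficient = 4
x_2 = 1.1250, f(x_2) = 3.465244, coefficient = 2
x_3 = 1.6875, f(x_3) = 9.122539, coefficient = 4
x_4 = 2.2500, f(x_4) = 21.347406, coefficient = 1

I ≈ (0.562500/3) × 68.716922 = 12.884423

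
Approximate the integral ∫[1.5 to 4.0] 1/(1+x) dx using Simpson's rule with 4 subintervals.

f(x) = 1/(1+x)
a = 1.5, b = 4.0, n = 4
h = (b - a)/n = 0.625000

Simpson's rule: (h/3)[f(x₀) + 4f(x₁) + 2f(x₂) + ... + f(xₙ)]

x_0 = 1.5000, f(x_0) = 0.400000, coefficient = 1
x_1 = 2.1250, f(x_1) = 0.320000, coefficient = 4
x_2 = 2.7500, f(x_2) = 0.266667, coefficient = 2
x_3 = 3.3750, f(x_3) = 0.228571, coefficient = 4
x_4 = 4.0000, f(x_4) = 0.200000, coefficient = 1

I ≈ (0.625000/3) × 3.327619 = 0.693254
Exact value: 0.693147
Error: 0.000107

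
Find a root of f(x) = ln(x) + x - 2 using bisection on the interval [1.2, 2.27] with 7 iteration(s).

f(x) = ln(x) + x - 2
Initial interval: [1.2, 2.27]

Iteration 1:
  c_1 = (1.200000 + 2.270000)/2 = 1.735000
  f(c_1) = f(1.735000) = 0.286007
  f(a) × f(c) < 0, new interval: [1.200000, 1.735000]
Iteration 2:
  c_2 = (1.200000 + 1.735000)/2 = 1.467500
  f(c_2) = f(1.467500) = -0.148940
  f(a) × f(c) ≥ 0, new interval: [1.467500, 1.735000]
Iteration 3:
  c_3 = (1.467500 + 1.735000)/2 = 1.601250
  f(c_3) = f(1.601250) = 0.072035
  f(a) × f(c) < 0, new interval: [1.467500, 1.601250]
Iteration 4:
  c_4 = (1.467500 + 1.601250)/2 = 1.534375
  f(c_4) = f(1.534375) = -0.037502
  f(a) × f(c) ≥ 0, new interval: [1.534375, 1.601250]
Iteration 5:
  c_5 = (1.534375 + 1.601250)/2 = 1.567812
  f(c_5) = f(1.567812) = 0.017494
  f(a) × f(c) < 0, new interval: [1.534375, 1.567812]
Iteration 6:
  c_6 = (1.534375 + 1.567812)/2 = 1.551094
  f(c_6) = f(1.551094) = -0.009946
  f(a) × f(c) ≥ 0, new interval: [1.551094, 1.567812]
Iteration 7:
  c_7 = (1.551094 + 1.567812)/2 = 1.559453
  f(c_7) = f(1.559453) = 0.003788
  f(a) × f(c) < 0, new interval: [1.551094, 1.559453]

After 7 iteration(s), the approximation is c_7 = 1.559453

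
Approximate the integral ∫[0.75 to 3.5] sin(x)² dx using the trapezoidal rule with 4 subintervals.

f(x) = sin(x)²
a = 0.75, b = 3.5, n = 4
h = (b - a)/n = 0.687500

Trapezoidal rule: (h/2)[f(x₀) + 2f(x₁) + 2f(x₂) + ... + f(xₙ)]

x_0 = 0.7500, f(x_0) = 0.464631, coefficient = 1
x_1 = 1.4375, f(x_1) = 0.982337, coefficient = 2
x_2 = 2.1250, f(x_2) = 0.723044, coefficient = 2
x_3 = 2.8125, f(x_3) = 0.104448, coefficient = 2
x_4 = 3.5000, f(x_4) = 0.123049, coefficient = 1

I ≈ (0.687500/2) × 4.207338 = 1.446273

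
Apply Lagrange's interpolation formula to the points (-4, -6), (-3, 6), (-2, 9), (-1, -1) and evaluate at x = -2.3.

Lagrange interpolation formula:
P(x) = Σ yᵢ × Lᵢ(x)
where Lᵢ(x) = Π_{j≠i} (x - xⱼ)/(xᵢ - xⱼ)

L_0(-2.3) = (-2.3 - (-3))/(-4 - (-3)) × (-2.3 - (-2))/(-4 - (-2)) × (-2.3 - (-1))/(-4 - (-1)) = -0.045500
L_1(-2.3) = (-2.3 - (-4))/(-3 - (-4)) × (-2.3 - (-2))/(-3 - (-2)) × (-2.3 - (-1))/(-3 - (-1)) = 0.331500
L_2(-2.3) = (-2.3 - (-4))/(-2 - (-4)) × (-2.3 - (-3))/(-2 - (-3)) × (-2.3 - (-1))/(-2 - (-1)) = 0.773500
L_3(-2.3) = (-2.3 - (-4))/(-1 - (-4)) × (-2.3 - (-3))/(-1 - (-3)) × (-2.3 - (-2))/(-1 - (-2)) = -0.059500

P(-2.3) = (-6)×L_0(-2.3) + 6×L_1(-2.3) + 9×L_2(-2.3) + (-1)×L_3(-2.3)
P(-2.3) = 9.283000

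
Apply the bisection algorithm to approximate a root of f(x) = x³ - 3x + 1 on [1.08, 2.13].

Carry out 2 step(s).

f(x) = x³ - 3x + 1
Initial interval: [1.08, 2.13]

Iteration 1:
  c_1 = (1.080000 + 2.130000)/2 = 1.605000
  f(c_1) = f(1.605000) = 0.319520
  f(a) × f(c) < 0, new interval: [1.080000, 1.605000]
Iteration 2:
  c_2 = (1.080000 + 1.605000)/2 = 1.342500
  f(c_2) = f(1.342500) = -0.607904
  f(a) × f(c) ≥ 0, new interval: [1.342500, 1.605000]

After 2 iteration(s), the approximation is c_2 = 1.342500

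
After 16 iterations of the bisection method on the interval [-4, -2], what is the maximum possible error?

Bisection error bound: |error| ≤ (b-a)/2^n
|error| ≤ (-2 - (-4))/2^16 = 2/2^16
|error| ≤ 0.0000305176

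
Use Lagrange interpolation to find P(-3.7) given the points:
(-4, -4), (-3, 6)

Lagrange interpolation formula:
P(x) = Σ yᵢ × Lᵢ(x)
where Lᵢ(x) = Π_{j≠i} (x - xⱼ)/(xᵢ - xⱼ)

L_0(-3.7) = (-3.7 - (-3))/(-4 - (-3)) = 0.700000
L_1(-3.7) = (-3.7 - (-4))/(-3 - (-4)) = 0.300000

P(-3.7) = (-4)×L_0(-3.7) + 6×L_1(-3.7)
P(-3.7) = -1.000000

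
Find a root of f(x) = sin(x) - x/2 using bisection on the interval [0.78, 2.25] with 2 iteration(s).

f(x) = sin(x) - x/2
Initial interval: [0.78, 2.25]

Iteration 1:
  c_1 = (0.780000 + 2.250000)/2 = 1.515000
  f(c_1) = f(1.515000) = 0.240944
  f(a) × f(c) ≥ 0, new interval: [1.515000, 2.250000]
Iteration 2:
  c_2 = (1.515000 + 2.250000)/2 = 1.882500
  f(c_2) = f(1.882500) = 0.010562
  f(a) × f(c) ≥ 0, new interval: [1.882500, 2.250000]

After 2 iteration(s), the approximation is c_2 = 1.882500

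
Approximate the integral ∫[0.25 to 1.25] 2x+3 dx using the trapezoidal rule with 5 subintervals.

f(x) = 2x+3
a = 0.25, b = 1.25, n = 5
h = (b - a)/n = 0.200000

Trapezoidal rule: (h/2)[f(x₀) + 2f(x₁) + 2f(x₂) + ... + f(xₙ)]

x_0 = 0.2500, f(x_0) = 3.500000, coefficient = 1
x_1 = 0.4500, f(x_1) = 3.900000, coefficient = 2
x_2 = 0.6500, f(x_2) = 4.300000, coefficient = 2
x_3 = 0.8500, f(x_3) = 4.700000, coefficient = 2
x_4 = 1.0500, f(x_4) = 5.100000, coefficient = 2
x_5 = 1.2500, f(x_5) = 5.500000, coefficient = 1

I ≈ (0.200000/2) × 45.000000 = 4.500000
Exact value: 4.500000
Error: 0.000000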